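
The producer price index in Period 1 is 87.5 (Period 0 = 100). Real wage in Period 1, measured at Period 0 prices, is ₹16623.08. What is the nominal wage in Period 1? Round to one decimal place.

Nominal = Real × (Index/100) = 16623.08 × (87.5/100)
        = 16623.08 × 0.875 = 14545.1950

14545.2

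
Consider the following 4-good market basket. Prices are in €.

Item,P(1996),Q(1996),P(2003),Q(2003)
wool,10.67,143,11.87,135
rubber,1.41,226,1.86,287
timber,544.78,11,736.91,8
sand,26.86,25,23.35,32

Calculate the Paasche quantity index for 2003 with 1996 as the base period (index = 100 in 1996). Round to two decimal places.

81.23

Paasche quantity index uses current-period prices as weights.
ΣP(2003)·Q(2003) = 11.87×135 + 1.86×287 + 736.91×8 + 23.35×32 = 1602.45 + 533.82 + 5895.28 + 747.2 = 8778.75
ΣP(2003)·Q(1996) = 11.87×143 + 1.86×226 + 736.91×11 + 23.35×25 = 1697.41 + 420.36 + 8106.01 + 583.75 = 10807.53
Index = 8778.75 / 10807.53 × 100 = 81.2281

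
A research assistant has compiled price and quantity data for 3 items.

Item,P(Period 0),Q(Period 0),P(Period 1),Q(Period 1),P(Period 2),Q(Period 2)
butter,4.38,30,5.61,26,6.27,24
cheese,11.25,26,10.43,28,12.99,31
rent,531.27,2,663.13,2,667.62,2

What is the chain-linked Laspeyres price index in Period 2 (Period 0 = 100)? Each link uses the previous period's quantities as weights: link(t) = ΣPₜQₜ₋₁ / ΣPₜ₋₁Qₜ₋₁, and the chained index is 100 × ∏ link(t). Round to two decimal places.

Link Period 0→Period 1:
ΣP(Period 1)Q(Period 0) = 5.61×30 + 10.43×26 + 663.13×2 = 168.3 + 271.18 + 1326.26 = 1765.74
ΣP(Period 0)Q(Period 0) = 4.38×30 + 11.25×26 + 531.27×2 = 131.4 + 292.5 + 1062.54 = 1486.44
link = 1765.74/1486.44 = 1.187899
Link Period 1→Period 2:
ΣP(Period 2)Q(Period 1) = 6.27×26 + 12.99×28 + 667.62×2 = 163.02 + 363.72 + 1335.24 = 1861.98
ΣP(Period 1)Q(Period 1) = 5.61×26 + 10.43×28 + 663.13×2 = 145.86 + 292.04 + 1326.26 = 1764.16
link = 1861.98/1764.16 = 1.055448
Chained index = 100 × 1.187899 × 1.055448 = 125.3766

125.38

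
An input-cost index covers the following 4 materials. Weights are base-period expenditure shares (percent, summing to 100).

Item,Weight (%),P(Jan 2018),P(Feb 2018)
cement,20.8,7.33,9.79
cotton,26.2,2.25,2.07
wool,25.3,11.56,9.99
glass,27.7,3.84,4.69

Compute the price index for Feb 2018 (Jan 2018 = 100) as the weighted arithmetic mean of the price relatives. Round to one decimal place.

cement: 20.8 × (9.79/7.33) = 20.8 × 1.335607 = 27.7806
cotton: 26.2 × (2.07/2.25) = 26.2 × 0.920000 = 24.1040
wool: 25.3 × (9.99/11.56) = 25.3 × 0.864187 = 21.8639
glass: 27.7 × (4.69/3.84) = 27.7 × 1.221354 = 33.8315
Index = Σ wᵢ·(p₁ᵢ/p₀ᵢ) = 27.7806 + 24.1040 + 21.8639 + 33.8315 = 107.5801

107.6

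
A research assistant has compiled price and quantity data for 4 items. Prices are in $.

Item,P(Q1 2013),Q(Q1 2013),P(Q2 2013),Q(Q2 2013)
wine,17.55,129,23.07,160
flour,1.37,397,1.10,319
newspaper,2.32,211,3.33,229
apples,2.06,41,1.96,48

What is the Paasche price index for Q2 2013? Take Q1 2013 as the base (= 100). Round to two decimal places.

Paasche price index uses current-period quantities as weights.
ΣP(Q2 2013)·Q(Q2 2013) = 23.07×160 + 1.10×319 + 3.33×229 + 1.96×48 = 3691.2 + 350.9 + 762.57 + 94.08 = 4898.75
ΣP(Q1 2013)·Q(Q2 2013) = 17.55×160 + 1.37×319 + 2.32×229 + 2.06×48 = 2808 + 437.03 + 531.28 + 98.88 = 3875.19
Index = 4898.75 / 3875.19 × 100 = 126.4132

126.41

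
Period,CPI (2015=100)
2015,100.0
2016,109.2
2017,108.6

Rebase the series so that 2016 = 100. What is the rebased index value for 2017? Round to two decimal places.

Rebased(2017) = 108.6 / 109.2 × 100 = 99.4505

99.45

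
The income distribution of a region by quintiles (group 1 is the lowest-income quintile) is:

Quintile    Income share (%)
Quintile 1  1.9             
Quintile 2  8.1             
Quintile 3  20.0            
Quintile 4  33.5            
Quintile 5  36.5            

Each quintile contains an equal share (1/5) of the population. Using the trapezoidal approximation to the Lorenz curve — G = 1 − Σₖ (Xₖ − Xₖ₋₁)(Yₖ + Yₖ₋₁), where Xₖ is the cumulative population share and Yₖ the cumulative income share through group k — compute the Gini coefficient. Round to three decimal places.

0.378

Cumulative income shares Yₖ: 0.0190, 0.1000, 0.3000, 0.6350, 1.0000
Σ (Xₖ−Xₖ₋₁)(Yₖ+Yₖ₋₁) = (1/5)(0.0190+0.0000) + (1/5)(0.1000+0.0190) + (1/5)(0.3000+0.1000) + (1/5)(0.6350+0.3000) + (1/5)(1.0000+0.6350)
  = 0.0038 + 0.0238 + 0.0800 + 0.1870 + 0.3270 = 0.6216
G = 1 − 0.6216 = 0.3784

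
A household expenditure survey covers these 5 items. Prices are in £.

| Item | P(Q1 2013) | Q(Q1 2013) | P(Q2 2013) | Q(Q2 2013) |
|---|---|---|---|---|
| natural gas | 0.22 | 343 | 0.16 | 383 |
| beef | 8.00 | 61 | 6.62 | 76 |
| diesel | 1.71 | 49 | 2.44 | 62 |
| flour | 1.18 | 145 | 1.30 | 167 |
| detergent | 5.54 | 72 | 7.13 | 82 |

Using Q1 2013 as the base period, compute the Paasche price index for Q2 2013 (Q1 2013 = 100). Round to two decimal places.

Paasche price index uses current-period quantities as weights.
ΣP(Q2 2013)·Q(Q2 2013) = 0.16×383 + 6.62×76 + 2.44×62 + 1.30×167 + 7.13×82 = 61.28 + 503.12 + 151.28 + 217.1 + 584.66 = 1517.44
ΣP(Q1 2013)·Q(Q2 2013) = 0.22×383 + 8.00×76 + 1.71×62 + 1.18×167 + 5.54×82 = 84.26 + 608 + 106.02 + 197.06 + 454.28 = 1449.62
Index = 1517.44 / 1449.62 × 100 = 104.6785

104.68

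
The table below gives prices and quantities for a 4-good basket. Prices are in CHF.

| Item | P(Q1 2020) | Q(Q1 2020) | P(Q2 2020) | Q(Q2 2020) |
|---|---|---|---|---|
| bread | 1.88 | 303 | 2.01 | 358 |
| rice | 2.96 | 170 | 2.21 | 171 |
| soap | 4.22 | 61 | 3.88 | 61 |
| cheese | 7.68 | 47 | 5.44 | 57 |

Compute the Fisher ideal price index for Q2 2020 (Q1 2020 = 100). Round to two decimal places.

Laspeyres component (base-period weights):
ΣP(Q2 2020)Q(Q1 2020) = 2.01×303 + 2.21×170 + 3.88×61 + 5.44×47 = 609.03 + 375.7 + 236.68 + 255.68 = 1477.09
ΣP(Q1 2020)Q(Q1 2020) = 1.88×303 + 2.96×170 + 4.22×61 + 7.68×47 = 569.64 + 503.2 + 257.42 + 360.96 = 1691.22
L = 1477.09 / 1691.22 × 100 = 87.3387
Paasche component (current-period weights):
ΣP(Q2 2020)Q(Q2 2020) = 2.01×358 + 2.21×171 + 3.88×61 + 5.44×57 = 719.58 + 377.91 + 236.68 + 310.08 = 1644.25
ΣP(Q1 2020)Q(Q2 2020) = 1.88×358 + 2.96×171 + 4.22×61 + 7.68×57 = 673.04 + 506.16 + 257.42 + 437.76 = 1874.38
P = 1644.25 / 1874.38 × 100 = 87.7223
Fisher = √(L × P) = √(87.3387 × 87.7223) = 87.5303

87.53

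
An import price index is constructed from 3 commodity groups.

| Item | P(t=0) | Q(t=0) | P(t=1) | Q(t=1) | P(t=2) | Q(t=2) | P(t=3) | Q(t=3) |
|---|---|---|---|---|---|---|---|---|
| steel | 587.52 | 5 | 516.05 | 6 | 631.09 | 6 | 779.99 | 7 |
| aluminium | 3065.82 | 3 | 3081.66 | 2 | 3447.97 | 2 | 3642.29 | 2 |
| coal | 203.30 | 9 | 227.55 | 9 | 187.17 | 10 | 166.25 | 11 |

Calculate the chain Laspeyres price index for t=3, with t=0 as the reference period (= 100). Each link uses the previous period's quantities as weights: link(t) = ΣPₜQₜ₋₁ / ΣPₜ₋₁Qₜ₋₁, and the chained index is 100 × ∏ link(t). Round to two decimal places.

117.94

Link t=0→t=1:
ΣP(t=1)Q(t=0) = 516.05×5 + 3081.66×3 + 227.55×9 = 2580.25 + 9244.98 + 2047.95 = 13873.18
ΣP(t=0)Q(t=0) = 587.52×5 + 3065.82×3 + 203.30×9 = 2937.6 + 9197.46 + 1829.7 = 13964.76
link = 13873.18/13964.76 = 0.993442
Link t=1→t=2:
ΣP(t=2)Q(t=1) = 631.09×6 + 3447.97×2 + 187.17×9 = 3786.54 + 6895.94 + 1684.53 = 12367.01
ΣP(t=1)Q(t=1) = 516.05×6 + 3081.66×2 + 227.55×9 = 3096.3 + 6163.32 + 2047.95 = 11307.57
link = 12367.01/11307.57 = 1.093693
Link t=2→t=3:
ΣP(t=3)Q(t=2) = 779.99×6 + 3642.29×2 + 166.25×10 = 4679.94 + 7284.58 + 1662.5 = 13627.02
ΣP(t=2)Q(t=2) = 631.09×6 + 3447.97×2 + 187.17×10 = 3786.54 + 6895.94 + 1871.7 = 12554.18
link = 13627.02/12554.18 = 1.085457
Chained index = 100 × 0.993442 × 1.093693 × 1.085457 = 117.9371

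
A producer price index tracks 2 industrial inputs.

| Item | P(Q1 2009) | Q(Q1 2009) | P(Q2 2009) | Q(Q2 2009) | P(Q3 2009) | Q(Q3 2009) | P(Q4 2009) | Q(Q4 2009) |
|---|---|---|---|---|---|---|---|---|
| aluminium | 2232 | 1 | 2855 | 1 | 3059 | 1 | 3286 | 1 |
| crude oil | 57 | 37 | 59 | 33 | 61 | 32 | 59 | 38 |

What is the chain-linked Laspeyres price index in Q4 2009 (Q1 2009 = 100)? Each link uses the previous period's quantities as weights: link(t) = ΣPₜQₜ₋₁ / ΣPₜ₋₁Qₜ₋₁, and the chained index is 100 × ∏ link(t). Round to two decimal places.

Link Q1 2009→Q2 2009:
ΣP(Q2 2009)Q(Q1 2009) = 2855×1 + 59×37 = 2855 + 2183 = 5038
ΣP(Q1 2009)Q(Q1 2009) = 2232×1 + 57×37 = 2232 + 2109 = 4341
link = 5038/4341 = 1.160562
Link Q2 2009→Q3 2009:
ΣP(Q3 2009)Q(Q2 2009) = 3059×1 + 61×33 = 3059 + 2013 = 5072
ΣP(Q2 2009)Q(Q2 2009) = 2855×1 + 59×33 = 2855 + 1947 = 4802
link = 5072/4802 = 1.056227
Link Q3 2009→Q4 2009:
ΣP(Q4 2009)Q(Q3 2009) = 3286×1 + 59×32 = 3286 + 1888 = 5174
ΣP(Q3 2009)Q(Q3 2009) = 3059×1 + 61×32 = 3059 + 1952 = 5011
link = 5174/5011 = 1.032528
Chained index = 100 × 1.160562 × 1.056227 × 1.032528 = 126.5690

126.57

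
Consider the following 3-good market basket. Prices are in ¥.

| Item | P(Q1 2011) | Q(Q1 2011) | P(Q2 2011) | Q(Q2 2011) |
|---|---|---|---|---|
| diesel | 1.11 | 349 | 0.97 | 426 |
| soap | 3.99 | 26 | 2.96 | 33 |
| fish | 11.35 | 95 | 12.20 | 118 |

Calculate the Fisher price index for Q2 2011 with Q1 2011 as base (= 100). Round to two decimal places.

100.33

Laspeyres component (base-period weights):
ΣP(Q2 2011)Q(Q1 2011) = 0.97×349 + 2.96×26 + 12.20×95 = 338.53 + 76.96 + 1159 = 1574.49
ΣP(Q1 2011)Q(Q1 2011) = 1.11×349 + 3.99×26 + 11.35×95 = 387.39 + 103.74 + 1078.25 = 1569.38
L = 1574.49 / 1569.38 × 100 = 100.3256
Paasche component (current-period weights):
ΣP(Q2 2011)Q(Q2 2011) = 0.97×426 + 2.96×33 + 12.20×118 = 413.22 + 97.68 + 1439.6 = 1950.5
ΣP(Q1 2011)Q(Q2 2011) = 1.11×426 + 3.99×33 + 11.35×118 = 472.86 + 131.67 + 1339.3 = 1943.83
P = 1950.5 / 1943.83 × 100 = 100.3431
Fisher = √(L × P) = √(100.3256 × 100.3431) = 100.3344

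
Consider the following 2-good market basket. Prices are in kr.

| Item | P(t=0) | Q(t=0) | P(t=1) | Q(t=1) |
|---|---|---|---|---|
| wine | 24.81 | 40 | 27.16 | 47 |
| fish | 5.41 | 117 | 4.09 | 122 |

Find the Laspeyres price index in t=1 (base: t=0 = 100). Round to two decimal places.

96.28

Laspeyres price index uses base-period quantities as weights.
ΣP(t=1)·Q(t=0) = 27.16×40 + 4.09×117 = 1086.4 + 478.53 = 1564.93
ΣP(t=0)·Q(t=0) = 24.81×40 + 5.41×117 = 992.4 + 632.97 = 1625.37
Index = 1564.93 / 1625.37 × 100 = 96.2815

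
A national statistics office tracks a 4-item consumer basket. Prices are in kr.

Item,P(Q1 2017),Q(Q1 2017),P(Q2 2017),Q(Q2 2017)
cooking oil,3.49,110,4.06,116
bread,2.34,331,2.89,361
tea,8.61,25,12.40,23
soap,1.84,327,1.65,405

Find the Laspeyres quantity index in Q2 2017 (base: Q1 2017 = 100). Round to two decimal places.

111.01

Laspeyres quantity index uses base-period prices as weights.
ΣP(Q1 2017)·Q(Q2 2017) = 3.49×116 + 2.34×361 + 8.61×23 + 1.84×405 = 404.84 + 844.74 + 198.03 + 745.2 = 2192.81
ΣP(Q1 2017)·Q(Q1 2017) = 3.49×110 + 2.34×331 + 8.61×25 + 1.84×327 = 383.9 + 774.54 + 215.25 + 601.68 = 1975.37
Index = 2192.81 / 1975.37 × 100 = 111.0076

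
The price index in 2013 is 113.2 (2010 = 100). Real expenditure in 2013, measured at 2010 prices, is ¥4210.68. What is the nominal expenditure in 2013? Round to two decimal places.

Nominal = Real × (Index/100) = 4210.68 × (113.2/100)
        = 4210.68 × 1.132 = 4766.4898

4766.49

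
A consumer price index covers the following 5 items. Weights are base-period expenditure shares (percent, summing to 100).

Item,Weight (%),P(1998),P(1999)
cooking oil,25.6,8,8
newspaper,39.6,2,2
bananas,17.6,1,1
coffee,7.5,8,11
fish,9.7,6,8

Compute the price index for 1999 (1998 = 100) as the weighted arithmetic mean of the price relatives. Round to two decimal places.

106.05

cooking oil: 25.6 × (8/8) = 25.6 × 1.000000 = 25.6000
newspaper: 39.6 × (2/2) = 39.6 × 1.000000 = 39.6000
bananas: 17.6 × (1/1) = 17.6 × 1.000000 = 17.6000
coffee: 7.5 × (11/8) = 7.5 × 1.375000 = 10.3125
fish: 9.7 × (8/6) = 9.7 × 1.333333 = 12.9333
Index = Σ wᵢ·(p₁ᵢ/p₀ᵢ) = 25.6000 + 39.6000 + 17.6000 + 10.3125 + 12.9333 = 106.0458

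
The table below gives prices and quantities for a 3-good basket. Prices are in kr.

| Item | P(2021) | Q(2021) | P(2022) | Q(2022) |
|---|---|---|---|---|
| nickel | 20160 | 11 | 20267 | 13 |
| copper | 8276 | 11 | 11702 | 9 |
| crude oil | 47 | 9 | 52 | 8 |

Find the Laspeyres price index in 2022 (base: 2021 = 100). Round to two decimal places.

112.42

Laspeyres price index uses base-period quantities as weights.
ΣP(2022)·Q(2021) = 20267×11 + 11702×11 + 52×9 = 222937 + 128722 + 468 = 352127
ΣP(2021)·Q(2021) = 20160×11 + 8276×11 + 47×9 = 221760 + 91036 + 423 = 313219
Index = 352127 / 313219 × 100 = 112.4220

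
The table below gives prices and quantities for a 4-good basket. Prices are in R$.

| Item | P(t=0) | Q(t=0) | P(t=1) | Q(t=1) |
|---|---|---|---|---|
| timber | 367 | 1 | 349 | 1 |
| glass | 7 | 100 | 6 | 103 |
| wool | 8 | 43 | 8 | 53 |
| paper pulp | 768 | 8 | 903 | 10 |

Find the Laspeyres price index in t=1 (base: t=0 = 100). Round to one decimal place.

Laspeyres price index uses base-period quantities as weights.
ΣP(t=1)·Q(t=0) = 349×1 + 6×100 + 8×43 + 903×8 = 349 + 600 + 344 + 7224 = 8517
ΣP(t=0)·Q(t=0) = 367×1 + 7×100 + 8×43 + 768×8 = 367 + 700 + 344 + 6144 = 7555
Index = 8517 / 7555 × 100 = 112.7333

112.7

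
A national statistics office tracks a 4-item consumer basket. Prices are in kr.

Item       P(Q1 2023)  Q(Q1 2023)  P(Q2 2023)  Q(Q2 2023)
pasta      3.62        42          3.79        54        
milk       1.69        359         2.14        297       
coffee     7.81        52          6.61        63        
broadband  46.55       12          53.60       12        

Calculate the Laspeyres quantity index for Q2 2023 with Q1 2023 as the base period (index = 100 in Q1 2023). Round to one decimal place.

Laspeyres quantity index uses base-period prices as weights.
ΣP(Q1 2023)·Q(Q2 2023) = 3.62×54 + 1.69×297 + 7.81×63 + 46.55×12 = 195.48 + 501.93 + 492.03 + 558.6 = 1748.04
ΣP(Q1 2023)·Q(Q1 2023) = 3.62×42 + 1.69×359 + 7.81×52 + 46.55×12 = 152.04 + 606.71 + 406.12 + 558.6 = 1723.47
Index = 1748.04 / 1723.47 × 100 = 101.4256

101.4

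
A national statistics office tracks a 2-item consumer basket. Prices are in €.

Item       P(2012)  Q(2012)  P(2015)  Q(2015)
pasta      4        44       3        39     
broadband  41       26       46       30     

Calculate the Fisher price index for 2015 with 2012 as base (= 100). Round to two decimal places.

107.47

Laspeyres component (base-period weights):
ΣP(2015)Q(2012) = 3×44 + 46×26 = 132 + 1196 = 1328
ΣP(2012)Q(2012) = 4×44 + 41×26 = 176 + 1066 = 1242
L = 1328 / 1242 × 100 = 106.9243
Paasche component (current-period weights):
ΣP(2015)Q(2015) = 3×39 + 46×30 = 117 + 1380 = 1497
ΣP(2012)Q(2015) = 4×39 + 41×30 = 156 + 1230 = 1386
P = 1497 / 1386 × 100 = 108.0087
Fisher = √(L × P) = √(106.9243 × 108.0087) = 107.4651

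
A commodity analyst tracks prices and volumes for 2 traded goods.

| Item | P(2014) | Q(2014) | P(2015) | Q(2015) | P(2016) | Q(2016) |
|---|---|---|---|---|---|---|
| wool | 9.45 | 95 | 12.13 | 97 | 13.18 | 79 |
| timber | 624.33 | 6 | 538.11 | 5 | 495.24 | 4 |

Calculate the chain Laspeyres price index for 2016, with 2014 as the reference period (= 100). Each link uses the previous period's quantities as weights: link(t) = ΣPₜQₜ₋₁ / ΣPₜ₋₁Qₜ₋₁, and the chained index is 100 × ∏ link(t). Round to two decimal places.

Link 2014→2015:
ΣP(2015)Q(2014) = 12.13×95 + 538.11×6 = 1152.35 + 3228.66 = 4381.01
ΣP(2014)Q(2014) = 9.45×95 + 624.33×6 = 897.75 + 3745.98 = 4643.73
link = 4381.01/4643.73 = 0.943425
Link 2015→2016:
ΣP(2016)Q(2015) = 13.18×97 + 495.24×5 = 1278.46 + 2476.2 = 3754.66
ΣP(2015)Q(2015) = 12.13×97 + 538.11×5 = 1176.61 + 2690.55 = 3867.16
link = 3754.66/3867.16 = 0.970909
Chained index = 100 × 0.943425 × 0.970909 = 91.5980

91.60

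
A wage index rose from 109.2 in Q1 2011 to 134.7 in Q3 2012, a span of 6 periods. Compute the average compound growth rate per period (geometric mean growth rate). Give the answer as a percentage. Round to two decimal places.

3.56%

Growth factor = (134.7/109.2)^(1/6) = (1.233516)^(1/6) = 1.035597
Growth rate = 1.035597 − 1 = 0.035597 = 3.5597%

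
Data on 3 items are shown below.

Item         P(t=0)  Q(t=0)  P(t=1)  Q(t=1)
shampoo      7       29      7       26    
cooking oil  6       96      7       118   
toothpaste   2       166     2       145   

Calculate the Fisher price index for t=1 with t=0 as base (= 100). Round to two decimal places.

109.32

Laspeyres component (base-period weights):
ΣP(t=1)Q(t=0) = 7×29 + 7×96 + 2×166 = 203 + 672 + 332 = 1207
ΣP(t=0)Q(t=0) = 7×29 + 6×96 + 2×166 = 203 + 576 + 332 = 1111
L = 1207 / 1111 × 100 = 108.6409
Paasche component (current-period weights):
ΣP(t=1)Q(t=1) = 7×26 + 7×118 + 2×145 = 182 + 826 + 290 = 1298
ΣP(t=0)Q(t=1) = 7×26 + 6×118 + 2×145 = 182 + 708 + 290 = 1180
P = 1298 / 1180 × 100 = 110.0000
Fisher = √(L × P) = √(108.6409 × 110.0000) = 109.3183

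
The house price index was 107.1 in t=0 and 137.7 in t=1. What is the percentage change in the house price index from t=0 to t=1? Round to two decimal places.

Change = (137.7 − 107.1) / 107.1 × 100
       = 30.6 / 107.1 × 100 = 28.5714%

28.57%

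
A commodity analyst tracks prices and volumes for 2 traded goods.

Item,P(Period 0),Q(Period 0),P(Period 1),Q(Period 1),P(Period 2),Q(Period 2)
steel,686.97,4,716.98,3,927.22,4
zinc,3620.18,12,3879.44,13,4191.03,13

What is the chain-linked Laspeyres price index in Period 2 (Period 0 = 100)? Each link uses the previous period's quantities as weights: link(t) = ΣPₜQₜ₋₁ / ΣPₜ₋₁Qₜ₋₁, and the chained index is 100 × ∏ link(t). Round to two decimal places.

116.52

Link Period 0→Period 1:
ΣP(Period 1)Q(Period 0) = 716.98×4 + 3879.44×12 = 2867.92 + 46553.28 = 49421.2
ΣP(Period 0)Q(Period 0) = 686.97×4 + 3620.18×12 = 2747.88 + 43442.16 = 46190.04
link = 49421.2/46190.04 = 1.069954
Link Period 1→Period 2:
ΣP(Period 2)Q(Period 1) = 927.22×3 + 4191.03×13 = 2781.66 + 54483.39 = 57265.05
ΣP(Period 1)Q(Period 1) = 716.98×3 + 3879.44×13 = 2150.94 + 50432.72 = 52583.66
link = 57265.05/52583.66 = 1.089027
Chained index = 100 × 1.069954 × 1.089027 = 116.5209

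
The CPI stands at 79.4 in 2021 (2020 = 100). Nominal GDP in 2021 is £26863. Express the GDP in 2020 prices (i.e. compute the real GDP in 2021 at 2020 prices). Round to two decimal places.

Real = Nominal ÷ (Index/100) = 26863 ÷ (79.4/100)
     = 26863 ÷ 0.794 = 33832.4937

33832.49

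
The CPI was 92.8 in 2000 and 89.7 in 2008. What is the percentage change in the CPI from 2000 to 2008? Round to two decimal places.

-3.34%

Change = (89.7 − 92.8) / 92.8 × 100
       = -3.1 / 92.8 × 100 = -3.3405%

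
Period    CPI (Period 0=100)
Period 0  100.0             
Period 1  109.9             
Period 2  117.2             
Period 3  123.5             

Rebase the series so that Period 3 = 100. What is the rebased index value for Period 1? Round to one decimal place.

89.0

Rebased(Period 1) = 109.9 / 123.5 × 100 = 88.9879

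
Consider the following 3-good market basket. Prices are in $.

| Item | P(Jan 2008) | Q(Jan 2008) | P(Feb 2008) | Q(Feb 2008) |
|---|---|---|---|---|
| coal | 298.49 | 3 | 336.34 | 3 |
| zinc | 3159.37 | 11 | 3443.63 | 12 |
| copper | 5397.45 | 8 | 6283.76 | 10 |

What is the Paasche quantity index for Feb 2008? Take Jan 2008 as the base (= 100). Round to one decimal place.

Paasche quantity index uses current-period prices as weights.
ΣP(Feb 2008)·Q(Feb 2008) = 336.34×3 + 3443.63×12 + 6283.76×10 = 1009.02 + 41323.56 + 62837.6 = 105170.18
ΣP(Feb 2008)·Q(Jan 2008) = 336.34×3 + 3443.63×11 + 6283.76×8 = 1009.02 + 37879.93 + 50270.08 = 89159.03
Index = 105170.18 / 89159.03 × 100 = 117.9580

118.0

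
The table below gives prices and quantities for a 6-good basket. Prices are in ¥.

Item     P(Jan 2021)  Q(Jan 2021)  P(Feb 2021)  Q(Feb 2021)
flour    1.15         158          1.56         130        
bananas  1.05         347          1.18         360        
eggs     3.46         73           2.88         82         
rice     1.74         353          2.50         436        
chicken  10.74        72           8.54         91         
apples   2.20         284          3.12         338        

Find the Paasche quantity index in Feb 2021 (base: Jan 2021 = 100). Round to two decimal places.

116.49

Paasche quantity index uses current-period prices as weights.
ΣP(Feb 2021)·Q(Feb 2021) = 1.56×130 + 1.18×360 + 2.88×82 + 2.50×436 + 8.54×91 + 3.12×338 = 202.8 + 424.8 + 236.16 + 1090 + 777.14 + 1054.56 = 3785.46
ΣP(Feb 2021)·Q(Jan 2021) = 1.56×158 + 1.18×347 + 2.88×73 + 2.50×353 + 8.54×72 + 3.12×284 = 246.48 + 409.46 + 210.24 + 882.5 + 614.88 + 886.08 = 3249.64
Index = 3785.46 / 3249.64 × 100 = 116.4886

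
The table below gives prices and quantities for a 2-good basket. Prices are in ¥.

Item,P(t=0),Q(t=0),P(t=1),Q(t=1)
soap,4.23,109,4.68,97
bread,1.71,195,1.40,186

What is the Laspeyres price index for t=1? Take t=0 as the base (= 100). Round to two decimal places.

Laspeyres price index uses base-period quantities as weights.
ΣP(t=1)·Q(t=0) = 4.68×109 + 1.40×195 = 510.12 + 273 = 783.12
ΣP(t=0)·Q(t=0) = 4.23×109 + 1.71×195 = 461.07 + 333.45 = 794.52
Index = 783.12 / 794.52 × 100 = 98.5652

98.57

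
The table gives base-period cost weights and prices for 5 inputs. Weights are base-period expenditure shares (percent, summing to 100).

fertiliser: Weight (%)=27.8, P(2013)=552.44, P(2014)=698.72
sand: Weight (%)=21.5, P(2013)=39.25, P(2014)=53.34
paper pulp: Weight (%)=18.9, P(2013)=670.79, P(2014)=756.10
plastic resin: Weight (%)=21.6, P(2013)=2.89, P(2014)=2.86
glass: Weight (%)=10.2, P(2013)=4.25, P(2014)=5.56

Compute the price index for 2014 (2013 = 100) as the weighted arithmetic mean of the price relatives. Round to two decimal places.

120.40

fertiliser: 27.8 × (698.72/552.44) = 27.8 × 1.264789 = 35.1611
sand: 21.5 × (53.34/39.25) = 21.5 × 1.358981 = 29.2181
paper pulp: 18.9 × (756.10/670.79) = 18.9 × 1.127178 = 21.3037
plastic resin: 21.6 × (2.86/2.89) = 21.6 × 0.989619 = 21.3758
glass: 10.2 × (5.56/4.25) = 10.2 × 1.308235 = 13.3440
Index = Σ wᵢ·(p₁ᵢ/p₀ᵢ) = 35.1611 + 29.2181 + 21.3037 + 21.3758 + 13.3440 = 120.4027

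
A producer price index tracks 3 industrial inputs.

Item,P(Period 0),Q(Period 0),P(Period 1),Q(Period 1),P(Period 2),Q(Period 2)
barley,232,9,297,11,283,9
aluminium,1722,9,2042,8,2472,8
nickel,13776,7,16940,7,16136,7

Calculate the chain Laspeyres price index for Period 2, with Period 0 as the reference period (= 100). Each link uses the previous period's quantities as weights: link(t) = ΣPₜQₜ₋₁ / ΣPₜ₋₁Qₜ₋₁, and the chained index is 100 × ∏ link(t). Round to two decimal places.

120.39

Link Period 0→Period 1:
ΣP(Period 1)Q(Period 0) = 297×9 + 2042×9 + 16940×7 = 2673 + 18378 + 118580 = 139631
ΣP(Period 0)Q(Period 0) = 232×9 + 1722×9 + 13776×7 = 2088 + 15498 + 96432 = 114018
link = 139631/114018 = 1.224640
Link Period 1→Period 2:
ΣP(Period 2)Q(Period 1) = 283×11 + 2472×8 + 16136×7 = 3113 + 19776 + 112952 = 135841
ΣP(Period 1)Q(Period 1) = 297×11 + 2042×8 + 16940×7 = 3267 + 16336 + 118580 = 138183
link = 135841/138183 = 0.983051
Chained index = 100 × 1.224640 × 0.983051 = 120.3884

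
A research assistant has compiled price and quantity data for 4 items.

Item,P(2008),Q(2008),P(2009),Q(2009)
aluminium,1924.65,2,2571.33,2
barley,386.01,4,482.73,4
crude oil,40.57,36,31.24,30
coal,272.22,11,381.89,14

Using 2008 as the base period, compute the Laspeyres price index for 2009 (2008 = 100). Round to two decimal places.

Laspeyres price index uses base-period quantities as weights.
ΣP(2009)·Q(2008) = 2571.33×2 + 482.73×4 + 31.24×36 + 381.89×11 = 5142.66 + 1930.92 + 1124.64 + 4200.79 = 12399.01
ΣP(2008)·Q(2008) = 1924.65×2 + 386.01×4 + 40.57×36 + 272.22×11 = 3849.3 + 1544.04 + 1460.52 + 2994.42 = 9848.28
Index = 12399.01 / 9848.28 × 100 = 125.9003

125.90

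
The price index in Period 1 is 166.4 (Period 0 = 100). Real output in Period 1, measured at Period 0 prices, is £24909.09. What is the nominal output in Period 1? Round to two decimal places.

Nominal = Real × (Index/100) = 24909.09 × (166.4/100)
        = 24909.09 × 1.664 = 41448.7258

41448.73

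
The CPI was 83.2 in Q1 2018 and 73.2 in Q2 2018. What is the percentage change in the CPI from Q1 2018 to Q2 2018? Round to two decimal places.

-12.02%

Change = (73.2 − 83.2) / 83.2 × 100
       = -10.0 / 83.2 × 100 = -12.0192%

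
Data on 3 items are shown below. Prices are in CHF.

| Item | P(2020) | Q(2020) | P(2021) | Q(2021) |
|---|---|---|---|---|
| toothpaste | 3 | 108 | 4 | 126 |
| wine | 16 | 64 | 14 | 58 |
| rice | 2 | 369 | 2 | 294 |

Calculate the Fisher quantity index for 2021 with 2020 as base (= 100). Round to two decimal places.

Laspeyres component (base-period weights):
ΣP(2020)Q(2021) = 3×126 + 16×58 + 2×294 = 378 + 928 + 588 = 1894
ΣP(2020)Q(2020) = 3×108 + 16×64 + 2×369 = 324 + 1024 + 738 = 2086
L = 1894 / 2086 × 100 = 90.7958
Paasche component (current-period weights):
ΣP(2021)Q(2021) = 4×126 + 14×58 + 2×294 = 504 + 812 + 588 = 1904
ΣP(2021)Q(2020) = 4×108 + 14×64 + 2×369 = 432 + 896 + 738 = 2066
P = 1904 / 2066 × 100 = 92.1588
Fisher = √(L × P) = √(90.7958 × 92.1588) = 91.4747

91.47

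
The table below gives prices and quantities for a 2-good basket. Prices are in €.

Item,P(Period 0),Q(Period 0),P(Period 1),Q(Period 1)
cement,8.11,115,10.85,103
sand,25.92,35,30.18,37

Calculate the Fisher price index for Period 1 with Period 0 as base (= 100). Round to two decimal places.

Laspeyres component (base-period weights):
ΣP(Period 1)Q(Period 0) = 10.85×115 + 30.18×35 = 1247.75 + 1056.3 = 2304.05
ΣP(Period 0)Q(Period 0) = 8.11×115 + 25.92×35 = 932.65 + 907.2 = 1839.85
L = 2304.05 / 1839.85 × 100 = 125.2303
Paasche component (current-period weights):
ΣP(Period 1)Q(Period 1) = 10.85×103 + 30.18×37 = 1117.55 + 1116.66 = 2234.21
ΣP(Period 0)Q(Period 1) = 8.11×103 + 25.92×37 = 835.33 + 959.04 = 1794.37
P = 2234.21 / 1794.37 × 100 = 124.5122
Fisher = √(L × P) = √(125.2303 × 124.5122) = 124.8708

124.87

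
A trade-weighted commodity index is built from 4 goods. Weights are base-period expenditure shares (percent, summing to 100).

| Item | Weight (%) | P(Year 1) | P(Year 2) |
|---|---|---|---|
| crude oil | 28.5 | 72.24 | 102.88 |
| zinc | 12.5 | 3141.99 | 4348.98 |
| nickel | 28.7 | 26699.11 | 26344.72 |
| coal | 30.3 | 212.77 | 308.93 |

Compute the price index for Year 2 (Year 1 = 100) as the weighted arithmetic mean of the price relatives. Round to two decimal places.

crude oil: 28.5 × (102.88/72.24) = 28.5 × 1.424142 = 40.5880
zinc: 12.5 × (4348.98/3141.99) = 12.5 × 1.384148 = 17.3019
nickel: 28.7 × (26344.72/26699.11) = 28.7 × 0.986727 = 28.3191
coal: 30.3 × (308.93/212.77) = 30.3 × 1.451943 = 43.9939
Index = Σ wᵢ·(p₁ᵢ/p₀ᵢ) = 40.5880 + 17.3019 + 28.3191 + 43.9939 = 130.2028

130.20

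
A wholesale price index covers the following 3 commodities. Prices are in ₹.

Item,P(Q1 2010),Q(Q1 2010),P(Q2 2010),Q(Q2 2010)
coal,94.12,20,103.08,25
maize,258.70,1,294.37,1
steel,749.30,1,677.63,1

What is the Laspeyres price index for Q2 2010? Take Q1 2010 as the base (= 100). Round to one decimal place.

Laspeyres price index uses base-period quantities as weights.
ΣP(Q2 2010)·Q(Q1 2010) = 103.08×20 + 294.37×1 + 677.63×1 = 2061.6 + 294.37 + 677.63 = 3033.6
ΣP(Q1 2010)·Q(Q1 2010) = 94.12×20 + 258.70×1 + 749.30×1 = 1882.4 + 258.7 + 749.3 = 2890.4
Index = 3033.6 / 2890.4 × 100 = 104.9543

105.0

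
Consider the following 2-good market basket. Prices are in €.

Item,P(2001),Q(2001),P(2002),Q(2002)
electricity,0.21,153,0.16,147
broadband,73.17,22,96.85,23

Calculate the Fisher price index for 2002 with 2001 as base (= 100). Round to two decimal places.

Laspeyres component (base-period weights):
ΣP(2002)Q(2001) = 0.16×153 + 96.85×22 = 24.48 + 2130.7 = 2155.18
ΣP(2001)Q(2001) = 0.21×153 + 73.17×22 = 32.13 + 1609.74 = 1641.87
L = 2155.18 / 1641.87 × 100 = 131.2637
Paasche component (current-period weights):
ΣP(2002)Q(2002) = 0.16×147 + 96.85×23 = 23.52 + 2227.55 = 2251.07
ΣP(2001)Q(2002) = 0.21×147 + 73.17×23 = 30.87 + 1682.91 = 1713.78
P = 2251.07 / 1713.78 × 100 = 131.3512
Fisher = √(L × P) = √(131.2637 × 131.3512) = 131.3074

131.31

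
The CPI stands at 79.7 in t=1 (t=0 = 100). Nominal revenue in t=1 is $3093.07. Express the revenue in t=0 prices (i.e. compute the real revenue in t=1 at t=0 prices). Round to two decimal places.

Real = Nominal ÷ (Index/100) = 3093.07 ÷ (79.7/100)
     = 3093.07 ÷ 0.797 = 3880.8908

3880.89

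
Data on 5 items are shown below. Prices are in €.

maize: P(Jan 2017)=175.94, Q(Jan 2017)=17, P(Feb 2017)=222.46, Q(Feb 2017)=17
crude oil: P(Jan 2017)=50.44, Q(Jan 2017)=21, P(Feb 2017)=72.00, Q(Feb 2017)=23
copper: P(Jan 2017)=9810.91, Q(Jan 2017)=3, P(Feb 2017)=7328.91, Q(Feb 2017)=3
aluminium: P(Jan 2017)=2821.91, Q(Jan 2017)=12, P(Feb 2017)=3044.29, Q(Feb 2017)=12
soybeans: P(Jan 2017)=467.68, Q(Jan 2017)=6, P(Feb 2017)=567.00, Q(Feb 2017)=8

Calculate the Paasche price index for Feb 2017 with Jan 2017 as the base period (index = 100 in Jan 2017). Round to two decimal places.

Paasche price index uses current-period quantities as weights.
ΣP(Feb 2017)·Q(Feb 2017) = 222.46×17 + 72.00×23 + 7328.91×3 + 3044.29×12 + 567.00×8 = 3781.82 + 1656 + 21986.73 + 36531.48 + 4536 = 68492.03
ΣP(Jan 2017)·Q(Feb 2017) = 175.94×17 + 50.44×23 + 9810.91×3 + 2821.91×12 + 467.68×8 = 2990.98 + 1160.12 + 29432.73 + 33862.92 + 3741.44 = 71188.19
Index = 68492.03 / 71188.19 × 100 = 96.2126

96.21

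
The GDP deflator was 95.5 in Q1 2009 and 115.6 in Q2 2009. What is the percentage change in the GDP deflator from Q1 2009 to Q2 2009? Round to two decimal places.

21.05%

Change = (115.6 − 95.5) / 95.5 × 100
       = 20.1 / 95.5 × 100 = 21.0471%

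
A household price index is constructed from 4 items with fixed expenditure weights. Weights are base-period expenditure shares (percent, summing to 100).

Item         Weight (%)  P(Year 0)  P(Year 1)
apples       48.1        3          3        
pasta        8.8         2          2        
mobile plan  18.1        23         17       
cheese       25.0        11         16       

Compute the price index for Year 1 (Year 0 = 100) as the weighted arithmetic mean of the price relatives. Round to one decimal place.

106.6

apples: 48.1 × (3/3) = 48.1 × 1.000000 = 48.1000
pasta: 8.8 × (2/2) = 8.8 × 1.000000 = 8.8000
mobile plan: 18.1 × (17/23) = 18.1 × 0.739130 = 13.3783
cheese: 25.0 × (16/11) = 25.0 × 1.454545 = 36.3636
Index = Σ wᵢ·(p₁ᵢ/p₀ᵢ) = 48.1000 + 8.8000 + 13.3783 + 36.3636 = 106.6419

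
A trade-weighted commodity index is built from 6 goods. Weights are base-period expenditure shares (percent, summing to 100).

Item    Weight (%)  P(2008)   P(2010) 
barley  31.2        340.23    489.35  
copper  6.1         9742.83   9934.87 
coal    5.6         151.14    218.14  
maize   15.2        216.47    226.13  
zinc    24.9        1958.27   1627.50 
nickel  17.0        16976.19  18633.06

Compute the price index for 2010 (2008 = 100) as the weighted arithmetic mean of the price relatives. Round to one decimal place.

114.4

barley: 31.2 × (489.35/340.23) = 31.2 × 1.438292 = 44.8747
copper: 6.1 × (9934.87/9742.83) = 6.1 × 1.019711 = 6.2202
coal: 5.6 × (218.14/151.14) = 5.6 × 1.443298 = 8.0825
maize: 15.2 × (226.13/216.47) = 15.2 × 1.044625 = 15.8783
zinc: 24.9 × (1627.50/1958.27) = 24.9 × 0.831091 = 20.6942
nickel: 17.0 × (18633.06/16976.19) = 17.0 × 1.097600 = 18.6592
Index = Σ wᵢ·(p₁ᵢ/p₀ᵢ) = 44.8747 + 6.2202 + 8.0825 + 15.8783 + 20.6942 + 18.6592 = 114.4091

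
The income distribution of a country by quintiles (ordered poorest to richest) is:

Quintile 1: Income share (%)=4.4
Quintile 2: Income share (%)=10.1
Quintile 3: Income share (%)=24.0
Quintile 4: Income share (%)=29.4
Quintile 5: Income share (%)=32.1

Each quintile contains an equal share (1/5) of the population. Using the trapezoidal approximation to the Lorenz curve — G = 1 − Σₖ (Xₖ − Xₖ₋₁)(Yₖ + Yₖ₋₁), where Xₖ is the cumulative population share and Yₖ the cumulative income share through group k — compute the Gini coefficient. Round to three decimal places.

Cumulative income shares Yₖ: 0.0440, 0.1450, 0.3850, 0.6790, 1.0000
Σ (Xₖ−Xₖ₋₁)(Yₖ+Yₖ₋₁) = (1/5)(0.0440+0.0000) + (1/5)(0.1450+0.0440) + (1/5)(0.3850+0.1450) + (1/5)(0.6790+0.3850) + (1/5)(1.0000+0.6790)
  = 0.0088 + 0.0378 + 0.1060 + 0.2128 + 0.3358 = 0.7012
G = 1 − 0.7012 = 0.2988

0.299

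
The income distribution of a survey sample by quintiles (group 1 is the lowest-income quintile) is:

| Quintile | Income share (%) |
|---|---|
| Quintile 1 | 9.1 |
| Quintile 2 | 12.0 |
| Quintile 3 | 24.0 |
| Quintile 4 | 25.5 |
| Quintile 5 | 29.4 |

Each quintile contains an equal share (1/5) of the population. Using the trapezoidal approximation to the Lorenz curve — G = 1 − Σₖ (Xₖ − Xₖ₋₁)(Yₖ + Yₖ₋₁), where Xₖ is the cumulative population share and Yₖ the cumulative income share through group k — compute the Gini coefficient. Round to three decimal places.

Cumulative income shares Yₖ: 0.0910, 0.2110, 0.4510, 0.7060, 1.0000
Σ (Xₖ−Xₖ₋₁)(Yₖ+Yₖ₋₁) = (1/5)(0.0910+0.0000) + (1/5)(0.2110+0.0910) + (1/5)(0.4510+0.2110) + (1/5)(0.7060+0.4510) + (1/5)(1.0000+0.7060)
  = 0.0182 + 0.0604 + 0.1324 + 0.2314 + 0.3412 = 0.7836
G = 1 − 0.7836 = 0.2164

0.216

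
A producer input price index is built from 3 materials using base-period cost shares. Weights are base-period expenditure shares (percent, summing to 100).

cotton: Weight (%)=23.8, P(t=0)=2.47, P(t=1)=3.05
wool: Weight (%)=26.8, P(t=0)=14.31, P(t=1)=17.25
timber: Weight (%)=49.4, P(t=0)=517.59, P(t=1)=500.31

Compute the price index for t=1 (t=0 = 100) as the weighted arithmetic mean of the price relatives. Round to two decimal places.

cotton: 23.8 × (3.05/2.47) = 23.8 × 1.234818 = 29.3887
wool: 26.8 × (17.25/14.31) = 26.8 × 1.205451 = 32.3061
timber: 49.4 × (500.31/517.59) = 49.4 × 0.966615 = 47.7508
Index = Σ wᵢ·(p₁ᵢ/p₀ᵢ) = 29.3887 + 32.3061 + 47.7508 = 109.4455

109.45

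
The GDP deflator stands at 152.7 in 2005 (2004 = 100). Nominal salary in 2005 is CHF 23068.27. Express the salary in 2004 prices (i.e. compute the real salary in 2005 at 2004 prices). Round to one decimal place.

Real = Nominal ÷ (Index/100) = 23068.27 ÷ (152.7/100)
     = 23068.27 ÷ 1.527 = 15106.9221

15106.9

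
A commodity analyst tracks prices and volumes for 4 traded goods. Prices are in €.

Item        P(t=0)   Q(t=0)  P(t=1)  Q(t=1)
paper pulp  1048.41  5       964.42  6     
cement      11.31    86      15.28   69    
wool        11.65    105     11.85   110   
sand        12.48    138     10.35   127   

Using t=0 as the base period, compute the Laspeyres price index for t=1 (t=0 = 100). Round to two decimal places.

96.16

Laspeyres price index uses base-period quantities as weights.
ΣP(t=1)·Q(t=0) = 964.42×5 + 15.28×86 + 11.85×105 + 10.35×138 = 4822.1 + 1314.08 + 1244.25 + 1428.3 = 8808.73
ΣP(t=0)·Q(t=0) = 1048.41×5 + 11.31×86 + 11.65×105 + 12.48×138 = 5242.05 + 972.66 + 1223.25 + 1722.24 = 9160.2
Index = 8808.73 / 9160.2 × 100 = 96.1631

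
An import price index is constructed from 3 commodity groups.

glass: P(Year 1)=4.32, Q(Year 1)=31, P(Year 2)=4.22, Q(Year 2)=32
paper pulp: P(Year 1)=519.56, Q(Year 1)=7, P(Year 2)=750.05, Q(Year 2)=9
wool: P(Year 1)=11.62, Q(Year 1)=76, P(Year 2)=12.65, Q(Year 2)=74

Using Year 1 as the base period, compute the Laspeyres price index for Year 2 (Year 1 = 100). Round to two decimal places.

Laspeyres price index uses base-period quantities as weights.
ΣP(Year 2)·Q(Year 1) = 4.22×31 + 750.05×7 + 12.65×76 = 130.82 + 5250.35 + 961.4 = 6342.57
ΣP(Year 1)·Q(Year 1) = 4.32×31 + 519.56×7 + 11.62×76 = 133.92 + 3636.92 + 883.12 = 4653.96
Index = 6342.57 / 4653.96 × 100 = 136.2833

136.28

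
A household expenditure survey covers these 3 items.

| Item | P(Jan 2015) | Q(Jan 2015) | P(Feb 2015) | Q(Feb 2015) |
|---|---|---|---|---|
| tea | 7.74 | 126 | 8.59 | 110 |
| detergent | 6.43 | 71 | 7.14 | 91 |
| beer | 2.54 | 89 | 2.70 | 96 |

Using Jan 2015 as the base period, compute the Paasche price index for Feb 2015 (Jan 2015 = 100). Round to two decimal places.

110.32

Paasche price index uses current-period quantities as weights.
ΣP(Feb 2015)·Q(Feb 2015) = 8.59×110 + 7.14×91 + 2.70×96 = 944.9 + 649.74 + 259.2 = 1853.84
ΣP(Jan 2015)·Q(Feb 2015) = 7.74×110 + 6.43×91 + 2.54×96 = 851.4 + 585.13 + 243.84 = 1680.37
Index = 1853.84 / 1680.37 × 100 = 110.3233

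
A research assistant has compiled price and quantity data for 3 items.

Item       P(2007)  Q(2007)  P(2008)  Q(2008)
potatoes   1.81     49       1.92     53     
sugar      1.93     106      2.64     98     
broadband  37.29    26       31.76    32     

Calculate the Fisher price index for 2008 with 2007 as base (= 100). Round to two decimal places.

94.06

Laspeyres component (base-period weights):
ΣP(2008)Q(2007) = 1.92×49 + 2.64×106 + 31.76×26 = 94.08 + 279.84 + 825.76 = 1199.68
ΣP(2007)Q(2007) = 1.81×49 + 1.93×106 + 37.29×26 = 88.69 + 204.58 + 969.54 = 1262.81
L = 1199.68 / 1262.81 × 100 = 95.0008
Paasche component (current-period weights):
ΣP(2008)Q(2008) = 1.92×53 + 2.64×98 + 31.76×32 = 101.76 + 258.72 + 1016.32 = 1376.8
ΣP(2007)Q(2008) = 1.81×53 + 1.93×98 + 37.29×32 = 95.93 + 189.14 + 1193.28 = 1478.35
P = 1376.8 / 1478.35 × 100 = 93.1309
Fisher = √(L × P) = √(95.0008 × 93.1309) = 94.0612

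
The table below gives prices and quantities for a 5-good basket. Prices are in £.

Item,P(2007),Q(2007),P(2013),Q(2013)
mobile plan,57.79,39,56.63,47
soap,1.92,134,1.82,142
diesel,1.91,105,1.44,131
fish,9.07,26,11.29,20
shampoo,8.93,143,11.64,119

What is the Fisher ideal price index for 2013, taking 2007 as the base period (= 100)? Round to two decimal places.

106.62

Laspeyres component (base-period weights):
ΣP(2013)Q(2007) = 56.63×39 + 1.82×134 + 1.44×105 + 11.29×26 + 11.64×143 = 2208.57 + 243.88 + 151.2 + 293.54 + 1664.52 = 4561.71
ΣP(2007)Q(2007) = 57.79×39 + 1.92×134 + 1.91×105 + 9.07×26 + 8.93×143 = 2253.81 + 257.28 + 200.55 + 235.82 + 1276.99 = 4224.45
L = 4561.71 / 4224.45 × 100 = 107.9835
Paasche component (current-period weights):
ΣP(2013)Q(2013) = 56.63×47 + 1.82×142 + 1.44×131 + 11.29×20 + 11.64×119 = 2661.61 + 258.44 + 188.64 + 225.8 + 1385.16 = 4719.65
ΣP(2007)Q(2013) = 57.79×47 + 1.92×142 + 1.91×131 + 9.07×20 + 8.93×119 = 2716.13 + 272.64 + 250.21 + 181.4 + 1062.67 = 4483.05
P = 4719.65 / 4483.05 × 100 = 105.2777
Fisher = √(L × P) = √(107.9835 × 105.2777) = 106.6220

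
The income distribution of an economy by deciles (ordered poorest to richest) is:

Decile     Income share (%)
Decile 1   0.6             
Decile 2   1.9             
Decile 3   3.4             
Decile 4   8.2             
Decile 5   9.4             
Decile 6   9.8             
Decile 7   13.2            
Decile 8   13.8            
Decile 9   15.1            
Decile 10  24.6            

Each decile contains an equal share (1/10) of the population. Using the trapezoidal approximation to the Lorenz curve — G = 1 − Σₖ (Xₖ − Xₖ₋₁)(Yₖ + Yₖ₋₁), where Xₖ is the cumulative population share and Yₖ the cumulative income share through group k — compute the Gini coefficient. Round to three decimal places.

Cumulative income shares Yₖ: 0.0060, 0.0250, 0.0590, 0.1410, 0.2350, 0.3330, 0.4650, 0.6030, 0.7540, 1.0000
Σ (Xₖ−Xₖ₋₁)(Yₖ+Yₖ₋₁) = (1/10)(0.0060+0.0000) + (1/10)(0.0250+0.0060) + (1/10)(0.0590+0.0250) + (1/10)(0.1410+0.0590) + (1/10)(0.2350+0.1410) + (1/10)(0.3330+0.2350) + (1/10)(0.4650+0.3330) + (1/10)(0.6030+0.4650) + (1/10)(0.7540+0.6030) + (1/10)(1.0000+0.7540)
  = 0.0006 + 0.0031 + 0.0084 + 0.0200 + 0.0376 + 0.0568 + 0.0798 + 0.1068 + 0.1357 + 0.1754 = 0.6242
G = 1 − 0.6242 = 0.3758

0.376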